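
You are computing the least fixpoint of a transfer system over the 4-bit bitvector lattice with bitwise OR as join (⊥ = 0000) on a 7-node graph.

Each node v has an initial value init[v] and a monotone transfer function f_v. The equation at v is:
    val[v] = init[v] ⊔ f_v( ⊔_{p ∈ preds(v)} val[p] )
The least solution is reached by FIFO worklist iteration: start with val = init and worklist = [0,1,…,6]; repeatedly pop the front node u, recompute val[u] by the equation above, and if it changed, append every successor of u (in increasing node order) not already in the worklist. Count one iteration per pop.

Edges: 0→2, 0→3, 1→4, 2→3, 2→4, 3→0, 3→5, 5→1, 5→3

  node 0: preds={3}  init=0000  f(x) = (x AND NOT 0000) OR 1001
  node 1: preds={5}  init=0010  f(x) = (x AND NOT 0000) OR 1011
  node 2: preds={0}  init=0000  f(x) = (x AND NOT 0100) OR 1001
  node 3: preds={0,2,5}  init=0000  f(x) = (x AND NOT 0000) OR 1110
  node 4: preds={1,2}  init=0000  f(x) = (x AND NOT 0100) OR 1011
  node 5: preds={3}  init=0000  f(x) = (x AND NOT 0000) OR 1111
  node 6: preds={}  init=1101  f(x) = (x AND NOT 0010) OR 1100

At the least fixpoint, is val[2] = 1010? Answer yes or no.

no

Worklist (13 pops):
  #1 pop 0: in=0000 → 1001 (was 0000); enqueue []
  #2 pop 1: in=0000 → 1011 (was 0010); enqueue []
  #3 pop 2: in=1001 → 1001 (was 0000); enqueue []
  #4 pop 3: in=1001 → 1111 (was 0000); enqueue [0]
  #5 pop 4: in=1011 → 1011 (was 0000); enqueue []
  #6 pop 5: in=1111 → 1111 (was 0000); enqueue [1,3]
  #7 pop 6: in=0000 → 1101 (no change)
  #8 pop 0: in=1111 → 1111 (was 1001); enqueue [2]
  #9 pop 1: in=1111 → 1111 (was 1011); enqueue [4]
  #10 pop 3: in=1111 → 1111 (no change)
  #11 pop 2: in=1111 → 1011 (was 1001); enqueue [3]
  #12 pop 4: in=1111 → 1011 (no change)
  #13 pop 3: in=1111 → 1111 (no change)

Fixpoint:
  val[0] = 1111
  val[1] = 1111
  val[2] = 1011
  val[3] = 1111
  val[4] = 1011
  val[5] = 1111
  val[6] = 1101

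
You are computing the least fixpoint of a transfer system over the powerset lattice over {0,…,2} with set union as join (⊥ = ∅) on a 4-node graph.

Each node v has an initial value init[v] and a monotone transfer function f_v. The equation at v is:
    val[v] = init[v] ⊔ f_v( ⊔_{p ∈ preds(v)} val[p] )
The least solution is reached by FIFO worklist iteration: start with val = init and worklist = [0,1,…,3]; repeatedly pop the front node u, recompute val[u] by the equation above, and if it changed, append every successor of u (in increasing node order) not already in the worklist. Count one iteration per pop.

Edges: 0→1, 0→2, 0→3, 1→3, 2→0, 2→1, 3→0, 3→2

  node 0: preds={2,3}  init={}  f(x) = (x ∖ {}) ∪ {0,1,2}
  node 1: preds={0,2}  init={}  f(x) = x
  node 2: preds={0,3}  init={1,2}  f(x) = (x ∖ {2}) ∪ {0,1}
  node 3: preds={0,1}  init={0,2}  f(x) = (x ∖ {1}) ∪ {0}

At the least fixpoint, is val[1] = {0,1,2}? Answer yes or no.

yes

Worklist (6 pops):
  #1 pop 0: in={0,1,2} → {0,1,2} (was {}); enqueue []
  #2 pop 1: in={0,1,2} → {0,1,2} (was {}); enqueue []
  #3 pop 2: in={0,1,2} → {0,1,2} (was {1,2}); enqueue [0,1]
  #4 pop 3: in={0,1,2} → {0,2} (no change)
  #5 pop 0: in={0,1,2} → {0,1,2} (no change)
  #6 pop 1: in={0,1,2} → {0,1,2} (no change)

Fixpoint:
  val[0] = {0,1,2}
  val[1] = {0,1,2}
  val[2] = {0,1,2}
  val[3] = {0,2}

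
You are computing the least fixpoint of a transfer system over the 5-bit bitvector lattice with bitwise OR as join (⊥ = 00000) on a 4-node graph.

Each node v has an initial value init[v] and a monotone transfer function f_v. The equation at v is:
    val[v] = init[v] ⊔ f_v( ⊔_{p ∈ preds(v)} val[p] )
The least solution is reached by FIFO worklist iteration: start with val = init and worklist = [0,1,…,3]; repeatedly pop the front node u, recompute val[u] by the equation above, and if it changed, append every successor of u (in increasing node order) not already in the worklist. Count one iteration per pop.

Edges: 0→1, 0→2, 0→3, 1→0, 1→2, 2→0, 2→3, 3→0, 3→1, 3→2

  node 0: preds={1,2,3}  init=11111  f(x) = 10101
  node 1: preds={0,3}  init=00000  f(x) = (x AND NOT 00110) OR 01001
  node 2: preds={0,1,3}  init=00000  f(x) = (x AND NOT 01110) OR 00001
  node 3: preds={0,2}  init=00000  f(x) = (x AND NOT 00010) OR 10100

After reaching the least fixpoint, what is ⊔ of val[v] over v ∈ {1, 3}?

Iteration log — 7 steps:
  step 1. node 0  ⊔preds=00000  new=11111  stable
  step 2. node 1  ⊔preds=11111  new=11001  old=00000  +wl: 0
  step 3. node 2  ⊔preds=11111  new=10001  old=00000  +wl: 
  step 4. node 3  ⊔preds=11111  new=11101  old=00000  +wl: 1,2
  step 5. node 0  ⊔preds=11101  new=11111  stable
  step 6. node 1  ⊔preds=11111  new=11001  stable
  step 7. node 2  ⊔preds=11111  new=10001  stable

Least fixpoint reached:
  node 0: 11111
  node 1: 11001
  node 2: 10001
  node 3: 11101

11101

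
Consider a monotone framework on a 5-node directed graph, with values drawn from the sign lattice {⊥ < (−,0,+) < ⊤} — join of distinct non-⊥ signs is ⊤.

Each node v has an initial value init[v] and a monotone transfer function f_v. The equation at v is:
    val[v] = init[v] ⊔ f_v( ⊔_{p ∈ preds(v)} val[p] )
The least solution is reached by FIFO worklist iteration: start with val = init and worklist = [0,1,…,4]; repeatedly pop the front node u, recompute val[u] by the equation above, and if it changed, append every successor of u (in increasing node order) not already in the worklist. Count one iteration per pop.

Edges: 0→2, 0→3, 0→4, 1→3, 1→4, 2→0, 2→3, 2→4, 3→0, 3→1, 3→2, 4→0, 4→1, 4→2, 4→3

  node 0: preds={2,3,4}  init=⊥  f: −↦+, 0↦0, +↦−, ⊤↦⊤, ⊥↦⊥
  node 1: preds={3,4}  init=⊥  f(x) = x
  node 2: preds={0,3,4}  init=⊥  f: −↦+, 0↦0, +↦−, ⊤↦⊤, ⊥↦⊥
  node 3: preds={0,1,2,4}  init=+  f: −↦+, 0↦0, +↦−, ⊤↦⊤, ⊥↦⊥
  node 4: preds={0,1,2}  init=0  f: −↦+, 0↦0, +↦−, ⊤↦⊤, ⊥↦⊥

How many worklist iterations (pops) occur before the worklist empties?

9

Iteration log — 9 steps:
  step 1. node 0  ⊔preds=⊤  new=⊤  old=⊥  +wl: 
  step 2. node 1  ⊔preds=⊤  new=⊤  old=⊥  +wl: 
  step 3. node 2  ⊔preds=⊤  new=⊤  old=⊥  +wl: 0
  step 4. node 3  ⊔preds=⊤  new=⊤  old=+  +wl: 1,2
  step 5. node 4  ⊔preds=⊤  new=⊤  old=0  +wl: 3
  step 6. node 0  ⊔preds=⊤  new=⊤  stable
  step 7. node 1  ⊔preds=⊤  new=⊤  stable
  step 8. node 2  ⊔preds=⊤  new=⊤  stable
  step 9. node 3  ⊔preds=⊤  new=⊤  stable

Least fixpoint reached:
  node 0: ⊤
  node 1: ⊤
  node 2: ⊤
  node 3: ⊤
  node 4: ⊤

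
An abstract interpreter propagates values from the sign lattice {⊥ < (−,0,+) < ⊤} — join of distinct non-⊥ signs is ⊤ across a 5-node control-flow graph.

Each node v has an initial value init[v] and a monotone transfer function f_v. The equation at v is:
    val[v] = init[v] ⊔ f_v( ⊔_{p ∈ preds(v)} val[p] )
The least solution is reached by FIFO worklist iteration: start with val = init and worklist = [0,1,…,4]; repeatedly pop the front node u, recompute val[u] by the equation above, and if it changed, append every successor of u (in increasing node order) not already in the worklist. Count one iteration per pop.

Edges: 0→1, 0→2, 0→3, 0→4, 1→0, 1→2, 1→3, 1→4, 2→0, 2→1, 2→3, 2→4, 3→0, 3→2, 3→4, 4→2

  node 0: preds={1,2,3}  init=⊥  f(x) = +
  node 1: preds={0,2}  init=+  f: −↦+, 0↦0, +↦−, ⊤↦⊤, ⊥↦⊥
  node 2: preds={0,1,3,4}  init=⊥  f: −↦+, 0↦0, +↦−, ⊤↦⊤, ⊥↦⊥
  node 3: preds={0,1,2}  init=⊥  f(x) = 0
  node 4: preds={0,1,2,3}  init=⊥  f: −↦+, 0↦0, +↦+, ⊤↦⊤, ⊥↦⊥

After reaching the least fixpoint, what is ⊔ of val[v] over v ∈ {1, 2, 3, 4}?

Iteration log — 8 steps:
  step 1. node 0  ⊔preds=+  new=+  old=⊥  +wl: 
  step 2. node 1  ⊔preds=+  new=⊤  old=+  +wl: 0
  step 3. node 2  ⊔preds=⊤  new=⊤  old=⊥  +wl: 1
  step 4. node 3  ⊔preds=⊤  new=0  old=⊥  +wl: 2
  step 5. node 4  ⊔preds=⊤  new=⊤  old=⊥  +wl: 
  step 6. node 0  ⊔preds=⊤  new=+  stable
  step 7. node 1  ⊔preds=⊤  new=⊤  stable
  step 8. node 2  ⊔preds=⊤  new=⊤  stable

Least fixpoint reached:
  node 0: +
  node 1: ⊤
  node 2: ⊤
  node 3: 0
  node 4: ⊤

⊤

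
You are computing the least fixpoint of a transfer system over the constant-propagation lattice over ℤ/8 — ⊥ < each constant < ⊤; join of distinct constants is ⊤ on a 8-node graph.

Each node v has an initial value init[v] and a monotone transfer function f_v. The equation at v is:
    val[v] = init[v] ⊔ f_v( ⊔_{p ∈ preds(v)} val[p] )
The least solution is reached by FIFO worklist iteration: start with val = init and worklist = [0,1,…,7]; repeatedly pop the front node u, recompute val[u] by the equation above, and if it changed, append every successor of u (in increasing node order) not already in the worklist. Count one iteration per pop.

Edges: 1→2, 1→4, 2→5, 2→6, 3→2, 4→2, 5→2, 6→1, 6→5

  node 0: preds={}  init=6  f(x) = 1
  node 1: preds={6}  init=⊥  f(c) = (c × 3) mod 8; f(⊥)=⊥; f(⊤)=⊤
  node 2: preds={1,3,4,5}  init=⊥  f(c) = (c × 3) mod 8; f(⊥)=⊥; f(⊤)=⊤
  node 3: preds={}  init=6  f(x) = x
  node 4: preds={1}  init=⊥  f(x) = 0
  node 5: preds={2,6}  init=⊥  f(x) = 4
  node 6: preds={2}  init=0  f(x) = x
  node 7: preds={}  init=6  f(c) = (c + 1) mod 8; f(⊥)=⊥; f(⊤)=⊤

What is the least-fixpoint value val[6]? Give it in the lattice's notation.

⊤

Iteration log — 13 steps:
  step 1. node 0  ⊔preds=⊥  new=⊤  old=6  +wl: 
  step 2. node 1  ⊔preds=0  new=0  old=⊥  +wl: 
  step 3. node 2  ⊔preds=⊤  new=⊤  old=⊥  +wl: 
  step 4. node 3  ⊔preds=⊥  new=6  stable
  step 5. node 4  ⊔preds=0  new=0  old=⊥  +wl: 2
  step 6. node 5  ⊔preds=⊤  new=4  old=⊥  +wl: 
  step 7. node 6  ⊔preds=⊤  new=⊤  old=0  +wl: 1,5
  step 8. node 7  ⊔preds=⊥  new=6  stable
  step 9. node 2  ⊔preds=⊤  new=⊤  stable
  step 10. node 1  ⊔preds=⊤  new=⊤  old=0  +wl: 2,4
  step 11. node 5  ⊔preds=⊤  new=4  stable
  step 12. node 2  ⊔preds=⊤  new=⊤  stable
  step 13. node 4  ⊔preds=⊤  new=0  stable

Least fixpoint reached:
  node 0: ⊤
  node 1: ⊤
  node 2: ⊤
  node 3: 6
  node 4: 0
  node 5: 4
  node 6: ⊤
  node 7: 6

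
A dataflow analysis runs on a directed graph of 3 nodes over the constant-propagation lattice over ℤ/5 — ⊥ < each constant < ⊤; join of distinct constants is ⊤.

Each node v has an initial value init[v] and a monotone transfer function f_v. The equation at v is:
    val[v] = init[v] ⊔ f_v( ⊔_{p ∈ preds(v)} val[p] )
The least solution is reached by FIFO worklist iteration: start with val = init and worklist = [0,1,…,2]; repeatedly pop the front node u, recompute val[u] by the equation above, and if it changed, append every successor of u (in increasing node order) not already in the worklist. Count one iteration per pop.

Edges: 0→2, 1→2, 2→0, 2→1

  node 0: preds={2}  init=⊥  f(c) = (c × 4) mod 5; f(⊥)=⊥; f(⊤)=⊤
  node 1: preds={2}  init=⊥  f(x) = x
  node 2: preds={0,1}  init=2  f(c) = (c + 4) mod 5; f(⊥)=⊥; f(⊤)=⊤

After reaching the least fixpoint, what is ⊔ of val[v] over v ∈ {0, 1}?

⊤

Trace (6 dequeues):
  [1] u=0 | in 2 | out 3 | prev ⊥ | push {}
  [2] u=1 | in 2 | out 2 | prev ⊥ | push {}
  [3] u=2 | in ⊤ | out ⊤ | prev 2 | push {0,1}
  [4] u=0 | in ⊤ | out ⊤ | prev 3 | push {2}
  [5] u=1 | in ⊤ | out ⊤ | prev 2 | push {}
  [6] u=2 | in ⊤ | out ⊤ | ==

Converged values:
  [0] ⊤
  [1] ⊤
  [2] ⊤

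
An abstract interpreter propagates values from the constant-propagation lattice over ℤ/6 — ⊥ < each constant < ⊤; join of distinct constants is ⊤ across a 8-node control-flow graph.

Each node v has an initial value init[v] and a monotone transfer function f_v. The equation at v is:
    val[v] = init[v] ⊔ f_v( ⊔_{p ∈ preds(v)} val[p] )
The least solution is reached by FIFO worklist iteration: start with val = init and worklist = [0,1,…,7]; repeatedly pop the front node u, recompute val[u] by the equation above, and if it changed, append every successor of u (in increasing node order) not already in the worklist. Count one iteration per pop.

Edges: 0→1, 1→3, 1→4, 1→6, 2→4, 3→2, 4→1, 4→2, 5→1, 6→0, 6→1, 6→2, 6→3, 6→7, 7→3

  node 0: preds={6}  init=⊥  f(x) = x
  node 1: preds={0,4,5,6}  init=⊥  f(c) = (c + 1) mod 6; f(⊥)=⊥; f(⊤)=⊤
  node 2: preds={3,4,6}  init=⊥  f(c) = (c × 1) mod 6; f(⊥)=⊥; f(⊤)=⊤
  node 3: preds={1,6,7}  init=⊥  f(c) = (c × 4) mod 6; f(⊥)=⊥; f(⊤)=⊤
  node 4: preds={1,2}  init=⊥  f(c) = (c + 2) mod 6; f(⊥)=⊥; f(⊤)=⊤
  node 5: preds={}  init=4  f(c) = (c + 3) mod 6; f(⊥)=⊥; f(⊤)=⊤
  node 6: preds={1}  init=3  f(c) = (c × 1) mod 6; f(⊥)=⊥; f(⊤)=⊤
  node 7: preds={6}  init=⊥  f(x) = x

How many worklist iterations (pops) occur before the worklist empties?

Trace (14 dequeues):
  [1] u=0 | in 3 | out 3 | prev ⊥ | push {}
  [2] u=1 | in ⊤ | out ⊤ | prev ⊥ | push {}
  [3] u=2 | in 3 | out 3 | prev ⊥ | push {}
  [4] u=3 | in ⊤ | out ⊤ | prev ⊥ | push {2}
  [5] u=4 | in ⊤ | out ⊤ | prev ⊥ | push {1}
  [6] u=5 | in ⊥ | out 4 | ==
  [7] u=6 | in ⊤ | out ⊤ | prev 3 | push {0,3}
  [8] u=7 | in ⊤ | out ⊤ | prev ⊥ | push {}
  [9] u=2 | in ⊤ | out ⊤ | prev 3 | push {4}
  [10] u=1 | in ⊤ | out ⊤ | ==
  [11] u=0 | in ⊤ | out ⊤ | prev 3 | push {1}
  [12] u=3 | in ⊤ | out ⊤ | ==
  [13] u=4 | in ⊤ | out ⊤ | ==
  [14] u=1 | in ⊤ | out ⊤ | ==

Converged values:
  [0] ⊤
  [1] ⊤
  [2] ⊤
  [3] ⊤
  [4] ⊤
  [5] 4
  [6] ⊤
  [7] ⊤

14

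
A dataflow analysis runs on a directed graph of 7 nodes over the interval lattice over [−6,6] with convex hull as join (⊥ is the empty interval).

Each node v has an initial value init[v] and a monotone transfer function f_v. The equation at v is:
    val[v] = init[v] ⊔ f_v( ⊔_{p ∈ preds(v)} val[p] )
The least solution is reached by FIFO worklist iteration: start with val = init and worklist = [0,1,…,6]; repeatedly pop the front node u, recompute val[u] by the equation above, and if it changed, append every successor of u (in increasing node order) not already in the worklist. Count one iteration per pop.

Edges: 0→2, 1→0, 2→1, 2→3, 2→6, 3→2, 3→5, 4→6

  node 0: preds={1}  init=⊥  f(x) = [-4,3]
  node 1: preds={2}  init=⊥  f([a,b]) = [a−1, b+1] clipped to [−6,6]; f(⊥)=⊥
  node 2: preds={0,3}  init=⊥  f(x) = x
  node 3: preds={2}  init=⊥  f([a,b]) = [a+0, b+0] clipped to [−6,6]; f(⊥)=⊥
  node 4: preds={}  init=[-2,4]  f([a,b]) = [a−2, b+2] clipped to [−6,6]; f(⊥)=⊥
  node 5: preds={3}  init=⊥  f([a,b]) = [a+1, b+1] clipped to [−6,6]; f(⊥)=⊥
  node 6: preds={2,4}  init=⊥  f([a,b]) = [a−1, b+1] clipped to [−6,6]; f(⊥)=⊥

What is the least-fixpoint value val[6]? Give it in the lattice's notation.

Trace (10 dequeues):
  [1] u=0 | in ⊥ | out [-4,3] | prev ⊥ | push {}
  [2] u=1 | in ⊥ | out ⊥ | ==
  [3] u=2 | in [-4,3] | out [-4,3] | prev ⊥ | push {1}
  [4] u=3 | in [-4,3] | out [-4,3] | prev ⊥ | push {2}
  [5] u=4 | in ⊥ | out [-2,4] | ==
  [6] u=5 | in [-4,3] | out [-3,4] | prev ⊥ | push {}
  [7] u=6 | in [-4,4] | out [-5,5] | prev ⊥ | push {}
  [8] u=1 | in [-4,3] | out [-5,4] | prev ⊥ | push {0}
  [9] u=2 | in [-4,3] | out [-4,3] | ==
  [10] u=0 | in [-5,4] | out [-4,3] | ==

Converged values:
  [0] [-4,3]
  [1] [-5,4]
  [2] [-4,3]
  [3] [-4,3]
  [4] [-2,4]
  [5] [-3,4]
  [6] [-5,5]

[-5,5]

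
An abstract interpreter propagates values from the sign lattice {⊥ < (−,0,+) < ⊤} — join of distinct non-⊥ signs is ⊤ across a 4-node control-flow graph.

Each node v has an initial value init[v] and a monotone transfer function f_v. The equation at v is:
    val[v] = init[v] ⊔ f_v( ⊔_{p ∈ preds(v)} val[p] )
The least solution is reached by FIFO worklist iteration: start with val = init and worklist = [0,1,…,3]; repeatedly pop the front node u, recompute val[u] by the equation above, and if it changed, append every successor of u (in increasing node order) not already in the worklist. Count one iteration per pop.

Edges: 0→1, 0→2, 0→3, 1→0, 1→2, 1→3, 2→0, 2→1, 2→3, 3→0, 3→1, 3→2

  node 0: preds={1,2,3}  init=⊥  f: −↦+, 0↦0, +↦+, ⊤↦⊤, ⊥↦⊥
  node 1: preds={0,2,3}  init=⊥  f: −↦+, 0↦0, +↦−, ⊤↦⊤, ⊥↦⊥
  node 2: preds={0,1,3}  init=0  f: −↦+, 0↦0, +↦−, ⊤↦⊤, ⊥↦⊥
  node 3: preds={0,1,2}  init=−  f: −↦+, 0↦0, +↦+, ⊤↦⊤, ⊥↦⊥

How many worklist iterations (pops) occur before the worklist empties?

Worklist (7 pops):
  #1 pop 0: in=⊤ → ⊤ (was ⊥); enqueue []
  #2 pop 1: in=⊤ → ⊤ (was ⊥); enqueue [0]
  #3 pop 2: in=⊤ → ⊤ (was 0); enqueue [1]
  #4 pop 3: in=⊤ → ⊤ (was −); enqueue [2]
  #5 pop 0: in=⊤ → ⊤ (no change)
  #6 pop 1: in=⊤ → ⊤ (no change)
  #7 pop 2: in=⊤ → ⊤ (no change)

Fixpoint:
  val[0] = ⊤
  val[1] = ⊤
  val[2] = ⊤
  val[3] = ⊤

7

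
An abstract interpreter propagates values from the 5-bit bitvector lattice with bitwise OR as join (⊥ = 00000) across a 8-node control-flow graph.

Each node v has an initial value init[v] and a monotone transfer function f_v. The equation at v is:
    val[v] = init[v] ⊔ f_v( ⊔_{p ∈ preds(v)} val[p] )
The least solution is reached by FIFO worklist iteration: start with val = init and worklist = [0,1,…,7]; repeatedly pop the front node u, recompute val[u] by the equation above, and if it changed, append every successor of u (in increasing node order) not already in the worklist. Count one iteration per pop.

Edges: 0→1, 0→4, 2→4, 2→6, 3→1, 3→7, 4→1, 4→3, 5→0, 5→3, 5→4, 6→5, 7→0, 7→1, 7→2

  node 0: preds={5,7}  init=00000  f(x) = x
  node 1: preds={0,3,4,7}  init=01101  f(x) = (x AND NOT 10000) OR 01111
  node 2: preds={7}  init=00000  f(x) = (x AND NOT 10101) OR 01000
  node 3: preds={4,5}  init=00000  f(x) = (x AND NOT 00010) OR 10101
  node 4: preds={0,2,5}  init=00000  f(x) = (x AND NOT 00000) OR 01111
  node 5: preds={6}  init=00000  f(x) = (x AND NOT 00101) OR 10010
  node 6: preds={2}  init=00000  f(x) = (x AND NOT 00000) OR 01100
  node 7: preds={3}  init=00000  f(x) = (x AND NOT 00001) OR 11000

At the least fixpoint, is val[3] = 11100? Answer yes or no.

no

Worklist (19 pops):
  #1 pop 0: in=00000 → 00000 (no change)
  #2 pop 1: in=00000 → 01111 (was 01101); enqueue []
  #3 pop 2: in=00000 → 01000 (was 00000); enqueue []
  #4 pop 3: in=00000 → 10101 (was 00000); enqueue [1]
  #5 pop 4: in=01000 → 01111 (was 00000); enqueue [3]
  #6 pop 5: in=00000 → 10010 (was 00000); enqueue [0,4]
  #7 pop 6: in=01000 → 01100 (was 00000); enqueue [5]
  #8 pop 7: in=10101 → 11100 (was 00000); enqueue [2]
  #9 pop 1: in=11111 → 01111 (no change)
  #10 pop 3: in=11111 → 11101 (was 10101); enqueue [1,7]
  #11 pop 0: in=11110 → 11110 (was 00000); enqueue []
  #12 pop 4: in=11110 → 11111 (was 01111); enqueue [3]
  #13 pop 5: in=01100 → 11010 (was 10010); enqueue [0,4]
  #14 pop 2: in=11100 → 01000 (no change)
  #15 pop 1: in=11111 → 01111 (no change)
  #16 pop 7: in=11101 → 11100 (no change)
  #17 pop 3: in=11111 → 11101 (no change)
  #18 pop 0: in=11110 → 11110 (no change)
  #19 pop 4: in=11110 → 11111 (no change)

Fixpoint:
  val[0] = 11110
  val[1] = 01111
  val[2] = 01000
  val[3] = 11101
  val[4] = 11111
  val[5] = 11010
  val[6] = 01100
  val[7] = 11100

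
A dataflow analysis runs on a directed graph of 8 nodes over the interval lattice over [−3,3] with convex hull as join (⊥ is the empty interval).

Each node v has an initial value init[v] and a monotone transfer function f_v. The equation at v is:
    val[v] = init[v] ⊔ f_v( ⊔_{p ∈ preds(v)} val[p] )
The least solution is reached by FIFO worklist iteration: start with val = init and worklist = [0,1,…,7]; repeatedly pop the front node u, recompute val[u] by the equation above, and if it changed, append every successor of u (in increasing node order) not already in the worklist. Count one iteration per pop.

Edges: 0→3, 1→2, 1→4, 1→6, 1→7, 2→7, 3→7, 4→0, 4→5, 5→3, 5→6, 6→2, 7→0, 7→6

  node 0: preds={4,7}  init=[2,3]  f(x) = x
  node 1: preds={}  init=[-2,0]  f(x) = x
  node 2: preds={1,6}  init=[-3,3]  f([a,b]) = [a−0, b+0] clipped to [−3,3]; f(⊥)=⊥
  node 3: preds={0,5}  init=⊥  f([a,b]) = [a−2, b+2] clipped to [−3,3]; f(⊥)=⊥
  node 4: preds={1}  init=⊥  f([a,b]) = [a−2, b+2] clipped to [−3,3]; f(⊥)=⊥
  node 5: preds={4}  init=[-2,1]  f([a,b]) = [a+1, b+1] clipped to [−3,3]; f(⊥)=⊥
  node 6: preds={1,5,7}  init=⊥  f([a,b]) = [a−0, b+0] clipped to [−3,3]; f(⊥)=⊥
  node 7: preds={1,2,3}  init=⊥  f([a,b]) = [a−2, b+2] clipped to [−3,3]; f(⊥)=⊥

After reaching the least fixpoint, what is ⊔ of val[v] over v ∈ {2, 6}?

Iteration log — 13 steps:
  step 1. node 0  ⊔preds=⊥  new=[2,3]  stable
  step 2. node 1  ⊔preds=⊥  new=[-2,0]  stable
  step 3. node 2  ⊔preds=[-2,0]  new=[-3,3]  stable
  step 4. node 3  ⊔preds=[-2,3]  new=[-3,3]  old=⊥  +wl: 
  step 5. node 4  ⊔preds=[-2,0]  new=[-3,2]  old=⊥  +wl: 0
  step 6. node 5  ⊔preds=[-3,2]  new=[-2,3]  old=[-2,1]  +wl: 3
  step 7. node 6  ⊔preds=[-2,3]  new=[-2,3]  old=⊥  +wl: 2
  step 8. node 7  ⊔preds=[-3,3]  new=[-3,3]  old=⊥  +wl: 6
  step 9. node 0  ⊔preds=[-3,3]  new=[-3,3]  old=[2,3]  +wl: 
  step 10. node 3  ⊔preds=[-3,3]  new=[-3,3]  stable
  step 11. node 2  ⊔preds=[-2,3]  new=[-3,3]  stable
  step 12. node 6  ⊔preds=[-3,3]  new=[-3,3]  old=[-2,3]  +wl: 2
  step 13. node 2  ⊔preds=[-3,3]  new=[-3,3]  stable

Least fixpoint reached:
  node 0: [-3,3]
  node 1: [-2,0]
  node 2: [-3,3]
  node 3: [-3,3]
  node 4: [-3,2]
  node 5: [-2,3]
  node 6: [-3,3]
  node 7: [-3,3]

[-3,3]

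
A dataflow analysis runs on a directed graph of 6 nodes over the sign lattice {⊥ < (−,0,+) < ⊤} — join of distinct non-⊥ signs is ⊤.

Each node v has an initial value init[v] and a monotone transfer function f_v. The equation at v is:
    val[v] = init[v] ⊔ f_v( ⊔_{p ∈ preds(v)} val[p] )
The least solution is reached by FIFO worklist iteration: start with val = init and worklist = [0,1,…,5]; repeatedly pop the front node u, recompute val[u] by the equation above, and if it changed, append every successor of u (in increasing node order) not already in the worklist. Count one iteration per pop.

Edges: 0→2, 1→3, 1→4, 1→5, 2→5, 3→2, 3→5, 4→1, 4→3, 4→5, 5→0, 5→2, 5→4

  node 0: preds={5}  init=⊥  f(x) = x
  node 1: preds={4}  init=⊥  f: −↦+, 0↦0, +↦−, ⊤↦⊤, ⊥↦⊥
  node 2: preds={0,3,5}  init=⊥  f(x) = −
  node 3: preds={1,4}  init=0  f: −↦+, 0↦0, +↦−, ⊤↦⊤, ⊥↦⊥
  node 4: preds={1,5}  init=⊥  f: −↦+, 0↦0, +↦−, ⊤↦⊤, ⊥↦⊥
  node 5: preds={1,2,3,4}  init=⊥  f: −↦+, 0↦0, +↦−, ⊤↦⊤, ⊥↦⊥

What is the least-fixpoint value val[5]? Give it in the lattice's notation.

⊤

Worklist (14 pops):
  #1 pop 0: in=⊥ → ⊥ (no change)
  #2 pop 1: in=⊥ → ⊥ (no change)
  #3 pop 2: in=0 → − (was ⊥); enqueue []
  #4 pop 3: in=⊥ → 0 (no change)
  #5 pop 4: in=⊥ → ⊥ (no change)
  #6 pop 5: in=⊤ → ⊤ (was ⊥); enqueue [0,2,4]
  #7 pop 0: in=⊤ → ⊤ (was ⊥); enqueue []
  #8 pop 2: in=⊤ → − (no change)
  #9 pop 4: in=⊤ → ⊤ (was ⊥); enqueue [1,3,5]
  #10 pop 1: in=⊤ → ⊤ (was ⊥); enqueue [4]
  #11 pop 3: in=⊤ → ⊤ (was 0); enqueue [2]
  #12 pop 5: in=⊤ → ⊤ (no change)
  #13 pop 4: in=⊤ → ⊤ (no change)
  #14 pop 2: in=⊤ → − (no change)

Fixpoint:
  val[0] = ⊤
  val[1] = ⊤
  val[2] = −
  val[3] = ⊤
  val[4] = ⊤
  val[5] = ⊤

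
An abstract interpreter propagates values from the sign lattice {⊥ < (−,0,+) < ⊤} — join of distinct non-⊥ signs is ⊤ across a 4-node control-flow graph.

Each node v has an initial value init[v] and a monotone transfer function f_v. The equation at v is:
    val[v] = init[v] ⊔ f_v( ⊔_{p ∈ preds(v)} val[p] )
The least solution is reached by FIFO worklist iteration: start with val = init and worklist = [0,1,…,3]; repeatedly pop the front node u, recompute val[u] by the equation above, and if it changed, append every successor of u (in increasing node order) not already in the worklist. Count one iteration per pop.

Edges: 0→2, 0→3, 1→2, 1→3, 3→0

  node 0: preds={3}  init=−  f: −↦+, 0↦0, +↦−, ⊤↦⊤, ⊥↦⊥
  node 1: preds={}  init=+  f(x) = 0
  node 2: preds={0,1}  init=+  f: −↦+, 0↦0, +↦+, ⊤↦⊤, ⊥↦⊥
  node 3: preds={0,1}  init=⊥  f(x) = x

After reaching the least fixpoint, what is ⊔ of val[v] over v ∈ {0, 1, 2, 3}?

⊤

Worklist (7 pops):
  #1 pop 0: in=⊥ → − (no change)
  #2 pop 1: in=⊥ → ⊤ (was +); enqueue []
  #3 pop 2: in=⊤ → ⊤ (was +); enqueue []
  #4 pop 3: in=⊤ → ⊤ (was ⊥); enqueue [0]
  #5 pop 0: in=⊤ → ⊤ (was −); enqueue [2,3]
  #6 pop 2: in=⊤ → ⊤ (no change)
  #7 pop 3: in=⊤ → ⊤ (no change)

Fixpoint:
  val[0] = ⊤
  val[1] = ⊤
  val[2] = ⊤
  val[3] = ⊤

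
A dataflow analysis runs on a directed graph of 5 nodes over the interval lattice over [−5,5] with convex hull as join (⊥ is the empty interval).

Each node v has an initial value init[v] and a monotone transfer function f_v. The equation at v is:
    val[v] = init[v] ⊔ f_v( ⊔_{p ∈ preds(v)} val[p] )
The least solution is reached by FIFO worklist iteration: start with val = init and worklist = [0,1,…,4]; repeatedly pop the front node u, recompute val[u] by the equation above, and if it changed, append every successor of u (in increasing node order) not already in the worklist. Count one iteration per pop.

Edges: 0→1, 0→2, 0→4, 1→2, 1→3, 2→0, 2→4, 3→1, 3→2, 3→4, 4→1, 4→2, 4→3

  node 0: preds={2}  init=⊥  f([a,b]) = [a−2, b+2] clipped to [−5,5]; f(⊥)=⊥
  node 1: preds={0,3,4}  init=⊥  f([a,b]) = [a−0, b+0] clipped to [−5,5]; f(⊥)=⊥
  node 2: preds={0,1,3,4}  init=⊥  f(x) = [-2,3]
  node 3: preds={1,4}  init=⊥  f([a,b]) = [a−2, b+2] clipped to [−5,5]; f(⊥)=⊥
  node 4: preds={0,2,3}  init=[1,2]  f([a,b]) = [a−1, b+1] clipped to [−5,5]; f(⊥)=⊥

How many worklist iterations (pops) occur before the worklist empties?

13

Trace (13 dequeues):
  [1] u=0 | in ⊥ | out ⊥ | ==
  [2] u=1 | in [1,2] | out [1,2] | prev ⊥ | push {}
  [3] u=2 | in [1,2] | out [-2,3] | prev ⊥ | push {0}
  [4] u=3 | in [1,2] | out [-1,4] | prev ⊥ | push {1,2}
  [5] u=4 | in [-2,4] | out [-3,5] | prev [1,2] | push {3}
  [6] u=0 | in [-2,3] | out [-4,5] | prev ⊥ | push {4}
  [7] u=1 | in [-4,5] | out [-4,5] | prev [1,2] | push {}
  [8] u=2 | in [-4,5] | out [-2,3] | ==
  [9] u=3 | in [-4,5] | out [-5,5] | prev [-1,4] | push {1,2}
  [10] u=4 | in [-5,5] | out [-5,5] | prev [-3,5] | push {3}
  [11] u=1 | in [-5,5] | out [-5,5] | prev [-4,5] | push {}
  [12] u=2 | in [-5,5] | out [-2,3] | ==
  [13] u=3 | in [-5,5] | out [-5,5] | ==

Converged values:
  [0] [-4,5]
  [1] [-5,5]
  [2] [-2,3]
  [3] [-5,5]
  [4] [-5,5]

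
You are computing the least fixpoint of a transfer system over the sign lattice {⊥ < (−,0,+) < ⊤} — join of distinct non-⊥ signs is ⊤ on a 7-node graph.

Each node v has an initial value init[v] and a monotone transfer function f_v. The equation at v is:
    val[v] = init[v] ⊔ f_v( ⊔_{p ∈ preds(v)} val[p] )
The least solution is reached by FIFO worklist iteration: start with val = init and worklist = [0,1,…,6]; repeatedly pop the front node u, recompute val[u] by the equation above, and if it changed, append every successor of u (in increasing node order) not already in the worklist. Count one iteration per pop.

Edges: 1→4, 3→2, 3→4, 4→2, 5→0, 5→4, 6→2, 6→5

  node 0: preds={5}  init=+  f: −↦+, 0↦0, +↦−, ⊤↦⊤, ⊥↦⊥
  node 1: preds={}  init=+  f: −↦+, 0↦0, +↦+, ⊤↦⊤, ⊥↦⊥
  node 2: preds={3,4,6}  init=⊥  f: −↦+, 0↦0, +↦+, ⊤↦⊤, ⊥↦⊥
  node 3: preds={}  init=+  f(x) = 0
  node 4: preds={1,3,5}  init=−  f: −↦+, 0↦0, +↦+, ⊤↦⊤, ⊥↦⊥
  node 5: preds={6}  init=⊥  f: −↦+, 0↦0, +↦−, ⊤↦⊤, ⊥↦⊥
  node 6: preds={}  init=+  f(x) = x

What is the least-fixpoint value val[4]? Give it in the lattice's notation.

⊤

Worklist (10 pops):
  #1 pop 0: in=⊥ → + (no change)
  #2 pop 1: in=⊥ → + (no change)
  #3 pop 2: in=⊤ → ⊤ (was ⊥); enqueue []
  #4 pop 3: in=⊥ → ⊤ (was +); enqueue [2]
  #5 pop 4: in=⊤ → ⊤ (was −); enqueue []
  #6 pop 5: in=+ → − (was ⊥); enqueue [0,4]
  #7 pop 6: in=⊥ → + (no change)
  #8 pop 2: in=⊤ → ⊤ (no change)
  #9 pop 0: in=− → + (no change)
  #10 pop 4: in=⊤ → ⊤ (no change)

Fixpoint:
  val[0] = +
  val[1] = +
  val[2] = ⊤
  val[3] = ⊤
  val[4] = ⊤
  val[5] = −
  val[6] = +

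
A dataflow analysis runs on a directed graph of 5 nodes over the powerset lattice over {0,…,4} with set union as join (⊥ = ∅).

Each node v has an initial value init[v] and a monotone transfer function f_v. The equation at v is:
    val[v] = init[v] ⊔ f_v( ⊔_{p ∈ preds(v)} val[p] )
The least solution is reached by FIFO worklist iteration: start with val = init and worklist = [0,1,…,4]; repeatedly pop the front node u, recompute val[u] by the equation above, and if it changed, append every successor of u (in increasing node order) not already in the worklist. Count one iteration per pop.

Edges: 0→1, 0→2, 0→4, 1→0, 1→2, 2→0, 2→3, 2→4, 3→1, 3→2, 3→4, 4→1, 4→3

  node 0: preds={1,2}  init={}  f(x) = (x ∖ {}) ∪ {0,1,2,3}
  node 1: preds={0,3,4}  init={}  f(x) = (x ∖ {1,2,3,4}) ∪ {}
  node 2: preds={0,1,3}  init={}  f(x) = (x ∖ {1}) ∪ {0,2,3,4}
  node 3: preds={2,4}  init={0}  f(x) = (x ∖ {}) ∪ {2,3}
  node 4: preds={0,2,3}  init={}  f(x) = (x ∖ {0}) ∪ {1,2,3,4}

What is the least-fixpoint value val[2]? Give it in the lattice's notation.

{0,2,3,4}

Worklist (12 pops):
  #1 pop 0: in={} → {0,1,2,3} (was {}); enqueue []
  #2 pop 1: in={0,1,2,3} → {0} (was {}); enqueue [0]
  #3 pop 2: in={0,1,2,3} → {0,2,3,4} (was {}); enqueue []
  #4 pop 3: in={0,2,3,4} → {0,2,3,4} (was {0}); enqueue [1,2]
  #5 pop 4: in={0,1,2,3,4} → {1,2,3,4} (was {}); enqueue [3]
  #6 pop 0: in={0,2,3,4} → {0,1,2,3,4} (was {0,1,2,3}); enqueue [4]
  #7 pop 1: in={0,1,2,3,4} → {0} (no change)
  #8 pop 2: in={0,1,2,3,4} → {0,2,3,4} (no change)
  #9 pop 3: in={0,1,2,3,4} → {0,1,2,3,4} (was {0,2,3,4}); enqueue [1,2]
  #10 pop 4: in={0,1,2,3,4} → {1,2,3,4} (no change)
  #11 pop 1: in={0,1,2,3,4} → {0} (no change)
  #12 pop 2: in={0,1,2,3,4} → {0,2,3,4} (no change)

Fixpoint:
  val[0] = {0,1,2,3,4}
  val[1] = {0}
  val[2] = {0,2,3,4}
  val[3] = {0,1,2,3,4}
  val[4] = {1,2,3,4}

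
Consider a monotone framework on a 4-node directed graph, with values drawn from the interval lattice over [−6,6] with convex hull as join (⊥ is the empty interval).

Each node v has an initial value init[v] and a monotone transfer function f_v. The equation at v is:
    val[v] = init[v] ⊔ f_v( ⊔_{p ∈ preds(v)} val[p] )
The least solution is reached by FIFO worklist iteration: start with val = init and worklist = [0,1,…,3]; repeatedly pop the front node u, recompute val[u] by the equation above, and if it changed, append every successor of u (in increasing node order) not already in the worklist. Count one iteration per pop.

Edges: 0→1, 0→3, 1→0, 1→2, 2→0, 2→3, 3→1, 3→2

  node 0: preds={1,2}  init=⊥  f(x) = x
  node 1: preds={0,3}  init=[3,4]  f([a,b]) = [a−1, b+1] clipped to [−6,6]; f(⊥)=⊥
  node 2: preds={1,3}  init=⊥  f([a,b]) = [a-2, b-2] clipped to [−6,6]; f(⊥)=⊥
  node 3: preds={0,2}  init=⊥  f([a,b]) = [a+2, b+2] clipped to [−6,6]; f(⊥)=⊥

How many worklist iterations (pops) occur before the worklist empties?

17

Trace (17 dequeues):
  [1] u=0 | in [3,4] | out [3,4] | prev ⊥ | push {}
  [2] u=1 | in [3,4] | out [2,5] | prev [3,4] | push {0}
  [3] u=2 | in [2,5] | out [0,3] | prev ⊥ | push {}
  [4] u=3 | in [0,4] | out [2,6] | prev ⊥ | push {1,2}
  [5] u=0 | in [0,5] | out [0,5] | prev [3,4] | push {3}
  [6] u=1 | in [0,6] | out [-1,6] | prev [2,5] | push {0}
  [7] u=2 | in [-1,6] | out [-3,4] | prev [0,3] | push {}
  [8] u=3 | in [-3,5] | out [-1,6] | prev [2,6] | push {1,2}
  [9] u=0 | in [-3,6] | out [-3,6] | prev [0,5] | push {3}
  [10] u=1 | in [-3,6] | out [-4,6] | prev [-1,6] | push {0}
  [11] u=2 | in [-4,6] | out [-6,4] | prev [-3,4] | push {}
  [12] u=3 | in [-6,6] | out [-4,6] | prev [-1,6] | push {1,2}
  [13] u=0 | in [-6,6] | out [-6,6] | prev [-3,6] | push {3}
  [14] u=1 | in [-6,6] | out [-6,6] | prev [-4,6] | push {0}
  [15] u=2 | in [-6,6] | out [-6,4] | ==
  [16] u=3 | in [-6,6] | out [-4,6] | ==
  [17] u=0 | in [-6,6] | out [-6,6] | ==

Converged values:
  [0] [-6,6]
  [1] [-6,6]
  [2] [-6,4]
  [3] [-4,6]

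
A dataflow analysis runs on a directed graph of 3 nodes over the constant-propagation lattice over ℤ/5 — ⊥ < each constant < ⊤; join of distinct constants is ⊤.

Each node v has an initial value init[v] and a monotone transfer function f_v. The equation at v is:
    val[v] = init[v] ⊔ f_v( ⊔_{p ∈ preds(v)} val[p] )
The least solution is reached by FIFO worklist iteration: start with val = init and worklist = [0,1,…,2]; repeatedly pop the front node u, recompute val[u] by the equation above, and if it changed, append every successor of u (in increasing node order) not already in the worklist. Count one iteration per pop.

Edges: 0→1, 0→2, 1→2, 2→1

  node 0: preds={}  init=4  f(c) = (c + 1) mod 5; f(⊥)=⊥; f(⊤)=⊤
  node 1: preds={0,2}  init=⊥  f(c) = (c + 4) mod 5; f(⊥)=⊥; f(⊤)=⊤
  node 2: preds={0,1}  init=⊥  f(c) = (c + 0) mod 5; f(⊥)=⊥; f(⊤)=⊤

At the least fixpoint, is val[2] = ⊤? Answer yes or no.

yes

Worklist (5 pops):
  #1 pop 0: in=⊥ → 4 (no change)
  #2 pop 1: in=4 → 3 (was ⊥); enqueue []
  #3 pop 2: in=⊤ → ⊤ (was ⊥); enqueue [1]
  #4 pop 1: in=⊤ → ⊤ (was 3); enqueue [2]
  #5 pop 2: in=⊤ → ⊤ (no change)

Fixpoint:
  val[0] = 4
  val[1] = ⊤
  val[2] = ⊤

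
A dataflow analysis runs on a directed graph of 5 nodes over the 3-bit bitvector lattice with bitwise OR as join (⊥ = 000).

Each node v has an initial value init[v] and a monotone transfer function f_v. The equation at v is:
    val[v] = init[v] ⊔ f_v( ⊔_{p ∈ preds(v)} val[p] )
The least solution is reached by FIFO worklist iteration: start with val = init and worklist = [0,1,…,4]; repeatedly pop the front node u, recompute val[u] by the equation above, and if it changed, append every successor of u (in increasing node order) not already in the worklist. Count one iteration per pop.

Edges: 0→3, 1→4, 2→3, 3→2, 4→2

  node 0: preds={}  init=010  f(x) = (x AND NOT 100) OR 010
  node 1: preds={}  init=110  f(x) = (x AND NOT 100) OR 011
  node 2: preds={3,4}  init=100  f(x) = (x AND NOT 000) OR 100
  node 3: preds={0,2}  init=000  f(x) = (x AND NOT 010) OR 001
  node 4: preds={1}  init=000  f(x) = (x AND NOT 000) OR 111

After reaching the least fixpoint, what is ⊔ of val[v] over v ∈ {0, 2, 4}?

Iteration log — 7 steps:
  step 1. node 0  ⊔preds=000  new=010  stable
  step 2. node 1  ⊔preds=000  new=111  old=110  +wl: 
  step 3. node 2  ⊔preds=000  new=100  stable
  step 4. node 3  ⊔preds=110  new=101  old=000  +wl: 2
  step 5. node 4  ⊔preds=111  new=111  old=000  +wl: 
  step 6. node 2  ⊔preds=111  new=111  old=100  +wl: 3
  step 7. node 3  ⊔preds=111  new=101  stable

Least fixpoint reached:
  node 0: 010
  node 1: 111
  node 2: 111
  node 3: 101
  node 4: 111

111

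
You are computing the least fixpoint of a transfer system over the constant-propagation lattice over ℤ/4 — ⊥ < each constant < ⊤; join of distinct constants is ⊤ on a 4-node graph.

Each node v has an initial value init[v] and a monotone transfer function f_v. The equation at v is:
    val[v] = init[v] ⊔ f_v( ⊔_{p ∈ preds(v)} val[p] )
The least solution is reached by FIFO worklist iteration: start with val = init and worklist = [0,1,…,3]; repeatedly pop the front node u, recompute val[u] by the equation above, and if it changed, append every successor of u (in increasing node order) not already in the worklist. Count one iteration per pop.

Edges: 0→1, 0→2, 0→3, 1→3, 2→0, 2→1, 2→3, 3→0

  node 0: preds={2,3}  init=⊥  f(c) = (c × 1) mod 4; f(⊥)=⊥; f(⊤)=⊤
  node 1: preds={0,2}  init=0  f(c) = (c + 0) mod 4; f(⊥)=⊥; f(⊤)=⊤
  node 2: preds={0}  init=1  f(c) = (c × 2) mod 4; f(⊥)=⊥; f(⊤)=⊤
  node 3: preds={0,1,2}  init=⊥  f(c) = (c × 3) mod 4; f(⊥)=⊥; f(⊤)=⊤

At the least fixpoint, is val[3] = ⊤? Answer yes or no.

yes

Worklist (8 pops):
  #1 pop 0: in=1 → 1 (was ⊥); enqueue []
  #2 pop 1: in=1 → ⊤ (was 0); enqueue []
  #3 pop 2: in=1 → ⊤ (was 1); enqueue [0,1]
  #4 pop 3: in=⊤ → ⊤ (was ⊥); enqueue []
  #5 pop 0: in=⊤ → ⊤ (was 1); enqueue [2,3]
  #6 pop 1: in=⊤ → ⊤ (no change)
  #7 pop 2: in=⊤ → ⊤ (no change)
  #8 pop 3: in=⊤ → ⊤ (no change)

Fixpoint:
  val[0] = ⊤
  val[1] = ⊤
  val[2] = ⊤
  val[3] = ⊤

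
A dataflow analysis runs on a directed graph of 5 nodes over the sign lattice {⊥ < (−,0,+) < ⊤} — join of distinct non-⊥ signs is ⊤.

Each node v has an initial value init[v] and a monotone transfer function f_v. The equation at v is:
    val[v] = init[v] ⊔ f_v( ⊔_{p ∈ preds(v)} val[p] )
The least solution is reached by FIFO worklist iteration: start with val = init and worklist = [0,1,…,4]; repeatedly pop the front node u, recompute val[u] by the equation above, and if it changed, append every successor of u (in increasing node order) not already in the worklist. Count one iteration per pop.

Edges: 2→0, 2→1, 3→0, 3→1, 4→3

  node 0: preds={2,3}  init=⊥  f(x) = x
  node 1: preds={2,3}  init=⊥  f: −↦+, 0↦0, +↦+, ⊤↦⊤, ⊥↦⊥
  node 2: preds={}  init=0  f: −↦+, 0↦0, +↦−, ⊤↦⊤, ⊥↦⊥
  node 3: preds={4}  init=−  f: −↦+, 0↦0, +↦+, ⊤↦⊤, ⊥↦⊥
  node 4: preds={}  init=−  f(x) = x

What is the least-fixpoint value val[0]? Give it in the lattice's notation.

Trace (7 dequeues):
  [1] u=0 | in ⊤ | out ⊤ | prev ⊥ | push {}
  [2] u=1 | in ⊤ | out ⊤ | prev ⊥ | push {}
  [3] u=2 | in ⊥ | out 0 | ==
  [4] u=3 | in − | out ⊤ | prev − | push {0,1}
  [5] u=4 | in ⊥ | out − | ==
  [6] u=0 | in ⊤ | out ⊤ | ==
  [7] u=1 | in ⊤ | out ⊤ | ==

Converged values:
  [0] ⊤
  [1] ⊤
  [2] 0
  [3] ⊤
  [4] −

⊤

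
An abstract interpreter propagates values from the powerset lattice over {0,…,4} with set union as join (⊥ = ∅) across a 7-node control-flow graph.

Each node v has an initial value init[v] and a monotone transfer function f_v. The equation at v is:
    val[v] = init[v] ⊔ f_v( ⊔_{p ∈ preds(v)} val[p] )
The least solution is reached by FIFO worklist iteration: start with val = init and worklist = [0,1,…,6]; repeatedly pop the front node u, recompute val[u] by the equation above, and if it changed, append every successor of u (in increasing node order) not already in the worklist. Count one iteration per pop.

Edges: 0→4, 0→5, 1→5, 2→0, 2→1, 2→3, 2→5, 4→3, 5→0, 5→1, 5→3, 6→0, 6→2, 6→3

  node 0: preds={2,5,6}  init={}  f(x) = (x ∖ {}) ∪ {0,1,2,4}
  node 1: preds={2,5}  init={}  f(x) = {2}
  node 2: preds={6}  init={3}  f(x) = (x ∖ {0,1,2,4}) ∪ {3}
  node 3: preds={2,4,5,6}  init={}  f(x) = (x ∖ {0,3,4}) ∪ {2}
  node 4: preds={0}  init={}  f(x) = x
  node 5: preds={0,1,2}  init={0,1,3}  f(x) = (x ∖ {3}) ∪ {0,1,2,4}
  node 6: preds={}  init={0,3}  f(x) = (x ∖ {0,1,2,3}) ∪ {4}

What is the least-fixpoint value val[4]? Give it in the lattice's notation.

{0,1,2,3,4}

Trace (11 dequeues):
  [1] u=0 | in {0,1,3} | out {0,1,2,3,4} | prev {} | push {}
  [2] u=1 | in {0,1,3} | out {2} | prev {} | push {}
  [3] u=2 | in {0,3} | out {3} | ==
  [4] u=3 | in {0,1,3} | out {1,2} | prev {} | push {}
  [5] u=4 | in {0,1,2,3,4} | out {0,1,2,3,4} | prev {} | push {3}
  [6] u=5 | in {0,1,2,3,4} | out {0,1,2,3,4} | prev {0,1,3} | push {0,1}
  [7] u=6 | in {} | out {0,3,4} | prev {0,3} | push {2}
  [8] u=3 | in {0,1,2,3,4} | out {1,2} | ==
  [9] u=0 | in {0,1,2,3,4} | out {0,1,2,3,4} | ==
  [10] u=1 | in {0,1,2,3,4} | out {2} | ==
  [11] u=2 | in {0,3,4} | out {3} | ==

Converged values:
  [0] {0,1,2,3,4}
  [1] {2}
  [2] {3}
  [3] {1,2}
  [4] {0,1,2,3,4}
  [5] {0,1,2,3,4}
  [6] {0,3,4}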